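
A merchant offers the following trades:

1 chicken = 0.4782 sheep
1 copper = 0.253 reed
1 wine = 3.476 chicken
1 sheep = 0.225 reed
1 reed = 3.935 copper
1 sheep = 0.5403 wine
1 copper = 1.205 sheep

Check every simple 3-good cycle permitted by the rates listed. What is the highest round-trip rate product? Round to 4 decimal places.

1.0669

sheep→reed→copper→sheep: 0.225 × 3.935 × 1.205 = 1.06688
chicken→sheep→wine→chicken: 0.4782 × 0.5403 × 3.476 = 0.89810
Maximum is sheep→reed→copper→sheep at 1.0669; arbitrage exists.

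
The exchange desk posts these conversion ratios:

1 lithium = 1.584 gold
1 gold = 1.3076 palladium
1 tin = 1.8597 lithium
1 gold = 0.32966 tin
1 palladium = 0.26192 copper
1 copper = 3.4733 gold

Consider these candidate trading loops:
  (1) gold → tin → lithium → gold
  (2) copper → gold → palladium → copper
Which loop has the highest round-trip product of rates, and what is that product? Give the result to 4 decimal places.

1.1896

(1) 0.32966 × 1.8597 × 1.584 = 0.97110
(2) 3.4733 × 1.3076 × 0.26192 = 1.18956
Highest is cycle (2) at 1.1896 (>1, arbitrage).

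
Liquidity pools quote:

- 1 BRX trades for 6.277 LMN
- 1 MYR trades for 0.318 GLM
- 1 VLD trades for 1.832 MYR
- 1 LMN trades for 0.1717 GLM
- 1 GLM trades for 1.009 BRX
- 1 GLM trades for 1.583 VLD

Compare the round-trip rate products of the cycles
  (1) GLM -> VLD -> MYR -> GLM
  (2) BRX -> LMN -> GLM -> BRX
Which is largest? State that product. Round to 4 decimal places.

1.0875

(1) 1.583 × 1.832 × 0.318 = 0.92222
(2) 6.277 × 0.1717 × 1.009 = 1.08746
Highest is cycle (2) at 1.0875 (>1, arbitrage).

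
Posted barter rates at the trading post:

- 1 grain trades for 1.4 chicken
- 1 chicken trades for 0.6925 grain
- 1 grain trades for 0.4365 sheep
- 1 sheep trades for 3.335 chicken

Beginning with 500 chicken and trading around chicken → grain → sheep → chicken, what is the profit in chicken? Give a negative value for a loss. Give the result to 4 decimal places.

4.0456

500 chicken × 0.6925 = 346.25 grain
346.25 grain × 0.4365 = 151.138125 sheep
151.138125 sheep × 3.335 = 504.045646875 chicken
Net change: 504.045646875 − 500 = 4.045646875 chicken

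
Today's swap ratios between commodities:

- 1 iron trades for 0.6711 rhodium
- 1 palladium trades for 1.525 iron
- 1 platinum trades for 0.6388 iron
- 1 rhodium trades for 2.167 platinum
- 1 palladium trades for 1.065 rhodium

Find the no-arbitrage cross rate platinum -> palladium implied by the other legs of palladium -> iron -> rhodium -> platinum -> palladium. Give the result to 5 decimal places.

Known legs of the cycle: 1.525 × 0.6711 × 2.167 = 2.2177673925
For no arbitrage the full-cycle product must be 1, so the missing rate is 1 / 2.2177673925 ≈ 0.4509039.

0.45090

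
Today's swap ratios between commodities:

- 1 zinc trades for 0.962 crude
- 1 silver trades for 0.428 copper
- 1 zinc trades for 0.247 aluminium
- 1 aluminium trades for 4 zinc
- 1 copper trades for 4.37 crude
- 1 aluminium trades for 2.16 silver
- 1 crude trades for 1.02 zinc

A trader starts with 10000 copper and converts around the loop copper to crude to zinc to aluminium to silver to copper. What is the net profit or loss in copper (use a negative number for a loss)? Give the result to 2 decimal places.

10000 copper × 4.37 = 43700 crude
43700 crude × 1.02 = 44574 zinc
44574 zinc × 0.247 = 11009.778 aluminium
11009.778 aluminium × 2.16 = 23781.12048 silver
23781.12048 silver × 0.428 = 10178.31956544 copper
Net change: 10178.31956544 − 10000 = 178.31956544 copper

178.32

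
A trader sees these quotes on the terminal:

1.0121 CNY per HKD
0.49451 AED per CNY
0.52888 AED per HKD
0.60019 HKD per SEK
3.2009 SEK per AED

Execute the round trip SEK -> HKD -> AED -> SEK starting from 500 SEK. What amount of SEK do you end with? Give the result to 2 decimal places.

500 SEK × 0.60019 = 300.095 HKD
300.095 HKD × 0.52888 = 158.7142436 AED
158.7142436 AED × 3.2009 = 508.02842233924 SEK

508.03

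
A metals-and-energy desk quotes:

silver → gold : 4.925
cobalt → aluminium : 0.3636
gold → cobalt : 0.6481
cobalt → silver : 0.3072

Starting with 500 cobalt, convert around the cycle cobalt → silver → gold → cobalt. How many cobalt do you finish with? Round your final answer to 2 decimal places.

490.27

500 cobalt × 0.3072 = 153.6 silver
153.6 silver × 4.925 = 756.48 gold
756.48 gold × 0.6481 = 490.274688 cobalt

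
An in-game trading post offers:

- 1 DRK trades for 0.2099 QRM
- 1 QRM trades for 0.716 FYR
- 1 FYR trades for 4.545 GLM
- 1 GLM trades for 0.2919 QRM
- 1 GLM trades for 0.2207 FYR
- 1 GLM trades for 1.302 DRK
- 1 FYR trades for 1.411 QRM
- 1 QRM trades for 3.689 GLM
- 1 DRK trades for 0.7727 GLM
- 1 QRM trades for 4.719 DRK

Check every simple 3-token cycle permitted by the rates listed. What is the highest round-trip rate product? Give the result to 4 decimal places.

1.1488

QRM→GLM→FYR→QRM: 3.689 × 0.2207 × 1.411 = 1.14878
QRM→DRK→GLM→QRM: 4.719 × 0.7727 × 0.2919 = 1.06438
QRM→GLM→DRK→QRM: 3.689 × 1.302 × 0.2099 = 1.00817
QRM→FYR→GLM→QRM: 0.716 × 4.545 × 0.2919 = 0.94991
Maximum is QRM→GLM→FYR→QRM at 1.1488; arbitrage exists.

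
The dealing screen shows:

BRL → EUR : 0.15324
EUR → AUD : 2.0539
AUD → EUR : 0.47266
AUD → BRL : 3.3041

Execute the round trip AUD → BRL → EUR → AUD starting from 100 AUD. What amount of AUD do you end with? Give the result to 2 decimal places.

103.99

100 AUD × 3.3041 = 330.41 BRL
330.41 BRL × 0.15324 = 50.6320284 EUR
50.6320284 EUR × 2.0539 = 103.99312313076 AUD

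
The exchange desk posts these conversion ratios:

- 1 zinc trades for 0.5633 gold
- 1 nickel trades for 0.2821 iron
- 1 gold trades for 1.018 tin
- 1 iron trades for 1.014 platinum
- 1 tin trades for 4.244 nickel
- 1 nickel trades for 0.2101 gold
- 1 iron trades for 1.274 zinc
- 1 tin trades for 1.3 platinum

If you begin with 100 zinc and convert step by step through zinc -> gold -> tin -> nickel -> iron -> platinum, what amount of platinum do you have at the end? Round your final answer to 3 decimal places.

69.615

100 zinc × 0.5633 = 56.33 gold
56.33 gold × 1.018 = 57.34394 tin
57.34394 tin × 4.244 = 243.36768136 nickel
243.36768136 nickel × 0.2821 = 68.654022911656 iron
68.654022911656 iron × 1.014 = 69.615179232419184 platinum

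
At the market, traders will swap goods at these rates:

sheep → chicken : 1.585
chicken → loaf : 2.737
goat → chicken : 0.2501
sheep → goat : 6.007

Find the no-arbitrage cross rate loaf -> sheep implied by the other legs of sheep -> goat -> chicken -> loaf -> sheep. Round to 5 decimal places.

0.24319

Known legs of the cycle: 6.007 × 0.2501 × 2.737 = 4.1119338659
For no arbitrage the full-cycle product must be 1, so the missing rate is 1 / 4.1119338659 ≈ 0.2431946.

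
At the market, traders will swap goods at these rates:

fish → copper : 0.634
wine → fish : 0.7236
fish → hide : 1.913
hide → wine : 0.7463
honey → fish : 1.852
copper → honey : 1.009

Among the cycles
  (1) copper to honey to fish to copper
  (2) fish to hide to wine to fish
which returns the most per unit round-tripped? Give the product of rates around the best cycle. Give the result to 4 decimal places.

1.1847

(1) 1.009 × 1.852 × 0.634 = 1.18474
(2) 1.913 × 0.7463 × 0.7236 = 1.03306
Highest is cycle (1) at 1.1847 (>1, arbitrage).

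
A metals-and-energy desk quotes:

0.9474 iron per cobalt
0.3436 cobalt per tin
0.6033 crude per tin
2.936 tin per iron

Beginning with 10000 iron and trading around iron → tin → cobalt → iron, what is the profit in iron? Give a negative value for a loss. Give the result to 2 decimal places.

10000 iron × 2.936 = 29360 tin
29360 tin × 0.3436 = 10088.096 cobalt
10088.096 cobalt × 0.9474 = 9557.4621504 iron
Net change: 9557.4621504 − 10000 = -442.5378496 iron

-442.54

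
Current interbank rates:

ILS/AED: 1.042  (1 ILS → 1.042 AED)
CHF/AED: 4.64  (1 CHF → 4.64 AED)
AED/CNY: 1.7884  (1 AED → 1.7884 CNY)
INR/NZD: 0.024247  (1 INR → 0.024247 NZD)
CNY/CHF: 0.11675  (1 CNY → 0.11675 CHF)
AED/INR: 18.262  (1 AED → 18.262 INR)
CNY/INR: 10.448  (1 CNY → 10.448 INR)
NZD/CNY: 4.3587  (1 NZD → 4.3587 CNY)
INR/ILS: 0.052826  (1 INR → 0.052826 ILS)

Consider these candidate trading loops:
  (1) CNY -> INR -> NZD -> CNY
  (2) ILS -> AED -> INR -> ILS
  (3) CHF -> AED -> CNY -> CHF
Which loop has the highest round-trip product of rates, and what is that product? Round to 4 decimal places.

1.1042

(1) 10.448 × 0.024247 × 4.3587 = 1.10420
(2) 1.042 × 18.262 × 0.052826 = 1.00523
(3) 4.64 × 1.7884 × 0.11675 = 0.96881
Highest is cycle (1) at 1.1042 (>1, arbitrage).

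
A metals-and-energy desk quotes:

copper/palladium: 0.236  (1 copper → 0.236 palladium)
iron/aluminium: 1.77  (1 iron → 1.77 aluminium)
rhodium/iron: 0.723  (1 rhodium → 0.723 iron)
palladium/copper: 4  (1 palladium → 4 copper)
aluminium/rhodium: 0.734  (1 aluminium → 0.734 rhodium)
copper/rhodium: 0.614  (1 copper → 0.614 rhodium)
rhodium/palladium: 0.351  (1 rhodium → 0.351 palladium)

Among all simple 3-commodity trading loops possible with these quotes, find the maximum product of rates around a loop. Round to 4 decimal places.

0.9393

aluminium→rhodium→iron→aluminium: 0.734 × 0.723 × 1.77 = 0.93931
copper→rhodium→palladium→copper: 0.614 × 0.351 × 4 = 0.86206
Maximum is aluminium→rhodium→iron→aluminium at 0.9393; no arbitrage — every cycle loses value.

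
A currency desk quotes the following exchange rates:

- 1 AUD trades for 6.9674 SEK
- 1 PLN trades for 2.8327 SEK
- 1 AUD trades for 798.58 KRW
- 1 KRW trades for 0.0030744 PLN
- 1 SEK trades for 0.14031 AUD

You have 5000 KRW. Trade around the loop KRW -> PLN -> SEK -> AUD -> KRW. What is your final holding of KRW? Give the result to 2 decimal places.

4879.08

5000 KRW × 0.0030744 = 15.372 PLN
15.372 PLN × 2.8327 = 43.5442644 SEK
43.5442644 SEK × 0.14031 = 6.109695737964 AUD
6.109695737964 AUD × 798.58 = 4879.08082242329112 KRW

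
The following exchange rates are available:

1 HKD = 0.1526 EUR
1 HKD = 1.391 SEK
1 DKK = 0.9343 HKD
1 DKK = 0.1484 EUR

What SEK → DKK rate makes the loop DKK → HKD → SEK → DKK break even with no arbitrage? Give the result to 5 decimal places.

0.76946

Known legs of the cycle: 0.9343 × 1.391 = 1.2996113
For no arbitrage the full-cycle product must be 1, so the missing rate is 1 / 1.2996113 ≈ 0.7694608.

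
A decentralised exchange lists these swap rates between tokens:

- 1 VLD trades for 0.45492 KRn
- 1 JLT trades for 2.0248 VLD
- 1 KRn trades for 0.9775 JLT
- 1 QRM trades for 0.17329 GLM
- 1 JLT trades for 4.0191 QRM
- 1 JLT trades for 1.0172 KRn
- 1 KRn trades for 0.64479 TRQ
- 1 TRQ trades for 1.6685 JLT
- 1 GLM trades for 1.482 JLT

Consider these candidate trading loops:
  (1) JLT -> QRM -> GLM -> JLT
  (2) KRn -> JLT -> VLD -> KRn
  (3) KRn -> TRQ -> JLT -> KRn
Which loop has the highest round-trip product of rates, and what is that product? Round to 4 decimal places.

(1) 4.0191 × 0.17329 × 1.482 = 1.03217
(2) 0.9775 × 2.0248 × 0.45492 = 0.90040
(3) 0.64479 × 1.6685 × 1.0172 = 1.09434
Highest is cycle (3) at 1.0943 (>1, arbitrage).

1.0943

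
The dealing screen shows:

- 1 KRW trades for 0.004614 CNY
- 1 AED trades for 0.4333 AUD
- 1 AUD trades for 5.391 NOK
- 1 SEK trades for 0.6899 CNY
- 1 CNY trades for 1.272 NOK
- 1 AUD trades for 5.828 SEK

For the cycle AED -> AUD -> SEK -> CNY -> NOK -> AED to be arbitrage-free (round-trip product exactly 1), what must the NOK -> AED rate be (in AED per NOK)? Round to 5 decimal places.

0.45125

Known legs of the cycle: 0.4333 × 5.828 × 0.6899 × 1.272 = 2.21605986538272
For no arbitrage the full-cycle product must be 1, so the missing rate is 1 / 2.21605986538272 ≈ 0.4512513.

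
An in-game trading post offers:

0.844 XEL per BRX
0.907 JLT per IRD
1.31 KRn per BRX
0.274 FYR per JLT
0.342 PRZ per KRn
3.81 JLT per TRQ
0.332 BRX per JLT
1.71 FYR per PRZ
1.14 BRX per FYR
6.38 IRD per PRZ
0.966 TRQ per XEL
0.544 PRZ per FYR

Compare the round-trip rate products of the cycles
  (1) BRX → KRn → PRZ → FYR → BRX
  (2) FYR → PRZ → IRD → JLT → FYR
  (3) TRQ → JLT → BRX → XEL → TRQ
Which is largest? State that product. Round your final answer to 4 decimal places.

1.0313

(1) 1.31 × 0.342 × 1.71 × 1.14 = 0.87337
(2) 0.544 × 6.38 × 0.907 × 0.274 = 0.86254
(3) 3.81 × 0.332 × 0.844 × 0.966 = 1.03129
Highest is cycle (3) at 1.0313 (>1, arbitrage).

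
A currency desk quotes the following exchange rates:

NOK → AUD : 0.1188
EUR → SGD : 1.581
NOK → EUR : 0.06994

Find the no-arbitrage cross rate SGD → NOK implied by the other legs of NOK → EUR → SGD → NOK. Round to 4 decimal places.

9.0436

Known legs of the cycle: 0.06994 × 1.581 = 0.11057514
For no arbitrage the full-cycle product must be 1, so the missing rate is 1 / 0.11057514 ≈ 9.043624.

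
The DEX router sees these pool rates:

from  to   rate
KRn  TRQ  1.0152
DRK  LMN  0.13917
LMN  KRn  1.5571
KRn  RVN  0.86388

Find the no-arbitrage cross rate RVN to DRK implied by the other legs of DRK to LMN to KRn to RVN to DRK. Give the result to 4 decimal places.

5.3418

Known legs of the cycle: 0.13917 × 1.5571 × 0.86388 = 0.18720418425516
For no arbitrage the full-cycle product must be 1, so the missing rate is 1 / 0.18720418425516 ≈ 5.341761.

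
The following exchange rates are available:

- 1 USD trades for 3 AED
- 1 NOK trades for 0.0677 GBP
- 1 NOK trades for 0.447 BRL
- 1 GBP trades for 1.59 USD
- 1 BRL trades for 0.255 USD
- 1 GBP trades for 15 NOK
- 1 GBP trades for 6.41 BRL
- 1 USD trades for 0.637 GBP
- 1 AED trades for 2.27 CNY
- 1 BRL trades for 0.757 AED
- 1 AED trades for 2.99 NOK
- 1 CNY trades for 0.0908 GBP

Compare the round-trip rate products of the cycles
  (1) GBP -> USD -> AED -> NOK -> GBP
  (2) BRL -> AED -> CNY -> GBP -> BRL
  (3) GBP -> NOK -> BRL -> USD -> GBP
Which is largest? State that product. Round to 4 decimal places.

1.0891

(1) 1.59 × 3 × 2.99 × 0.0677 = 0.96556
(2) 0.757 × 2.27 × 0.0908 × 6.41 = 1.00015
(3) 15 × 0.447 × 0.255 × 0.637 = 1.08913
Highest is cycle (3) at 1.0891 (>1, arbitrage).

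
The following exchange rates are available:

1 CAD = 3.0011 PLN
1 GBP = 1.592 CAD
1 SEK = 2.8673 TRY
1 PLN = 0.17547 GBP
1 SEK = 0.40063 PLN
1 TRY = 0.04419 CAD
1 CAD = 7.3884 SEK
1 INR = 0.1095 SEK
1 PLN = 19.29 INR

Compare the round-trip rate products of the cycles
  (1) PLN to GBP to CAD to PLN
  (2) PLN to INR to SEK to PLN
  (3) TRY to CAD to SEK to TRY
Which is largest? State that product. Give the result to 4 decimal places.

0.9362

(1) 0.17547 × 1.592 × 3.0011 = 0.83835
(2) 19.29 × 0.1095 × 0.40063 = 0.84623
(3) 0.04419 × 7.3884 × 2.8673 = 0.93615
Highest is cycle (3) at 0.9362 (≤1, no arbitrage).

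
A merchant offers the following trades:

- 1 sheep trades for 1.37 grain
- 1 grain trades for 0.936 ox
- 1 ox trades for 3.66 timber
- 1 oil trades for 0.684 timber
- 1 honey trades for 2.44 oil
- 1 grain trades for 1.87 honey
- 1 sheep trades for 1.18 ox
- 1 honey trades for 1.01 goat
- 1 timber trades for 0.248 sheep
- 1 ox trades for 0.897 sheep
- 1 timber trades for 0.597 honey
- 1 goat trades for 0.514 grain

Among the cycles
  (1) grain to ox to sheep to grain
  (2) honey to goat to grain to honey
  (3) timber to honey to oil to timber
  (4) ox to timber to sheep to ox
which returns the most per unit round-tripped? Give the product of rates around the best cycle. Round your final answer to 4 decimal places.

1.1502

(1) 0.936 × 0.897 × 1.37 = 1.15024
(2) 1.01 × 0.514 × 1.87 = 0.97079
(3) 0.597 × 2.44 × 0.684 = 0.99637
(4) 3.66 × 0.248 × 1.18 = 1.07106
Highest is cycle (1) at 1.1502 (>1, arbitrage).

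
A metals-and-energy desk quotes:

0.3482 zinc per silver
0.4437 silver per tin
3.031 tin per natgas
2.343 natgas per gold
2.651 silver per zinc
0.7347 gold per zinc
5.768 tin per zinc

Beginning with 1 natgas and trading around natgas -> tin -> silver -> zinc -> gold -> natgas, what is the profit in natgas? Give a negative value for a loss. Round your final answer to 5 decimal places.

1 natgas × 3.031 = 3.031 tin
3.031 tin × 0.4437 = 1.3448547 silver
1.3448547 silver × 0.3482 = 0.46827840654 zinc
0.46827840654 zinc × 0.7347 = 0.344044145284938 gold
0.344044145284938 gold × 2.343 = 0.806095432402609734 natgas
Net change: 0.806095432402609734 − 1 = -0.193904567597390266 natgas

-0.19390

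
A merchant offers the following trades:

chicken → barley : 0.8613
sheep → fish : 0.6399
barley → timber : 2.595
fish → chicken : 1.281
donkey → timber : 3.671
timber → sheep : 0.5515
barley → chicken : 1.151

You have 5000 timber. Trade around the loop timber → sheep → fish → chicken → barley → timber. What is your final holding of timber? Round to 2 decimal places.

5052.06

5000 timber × 0.5515 = 2757.5 sheep
2757.5 sheep × 0.6399 = 1764.52425 fish
1764.52425 fish × 1.281 = 2260.35556425 chicken
2260.35556425 chicken × 0.8613 = 1946.844247488525 barley
1946.844247488525 barley × 2.595 = 5052.060822232722375 timber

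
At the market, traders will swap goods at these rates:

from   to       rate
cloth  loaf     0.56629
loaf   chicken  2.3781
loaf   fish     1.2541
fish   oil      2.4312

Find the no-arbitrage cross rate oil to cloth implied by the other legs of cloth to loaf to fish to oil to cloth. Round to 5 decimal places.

Known legs of the cycle: 0.56629 × 1.2541 × 2.4312 = 1.7266000434168
For no arbitrage the full-cycle product must be 1, so the missing rate is 1 / 1.7266000434168 ≈ 0.5791729.

0.57917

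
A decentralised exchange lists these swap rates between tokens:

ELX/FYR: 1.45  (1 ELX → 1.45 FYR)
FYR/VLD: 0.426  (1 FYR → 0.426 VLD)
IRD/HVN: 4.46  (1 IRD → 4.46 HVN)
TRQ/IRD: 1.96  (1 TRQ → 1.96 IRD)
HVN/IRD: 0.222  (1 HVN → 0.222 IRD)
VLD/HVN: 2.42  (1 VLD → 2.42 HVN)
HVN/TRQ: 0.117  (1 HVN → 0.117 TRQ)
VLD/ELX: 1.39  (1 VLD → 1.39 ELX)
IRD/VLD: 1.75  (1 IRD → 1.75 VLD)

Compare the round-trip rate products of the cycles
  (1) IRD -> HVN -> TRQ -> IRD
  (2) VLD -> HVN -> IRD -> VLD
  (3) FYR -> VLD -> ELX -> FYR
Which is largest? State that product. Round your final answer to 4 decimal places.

1.0228

(1) 4.46 × 0.117 × 1.96 = 1.02277
(2) 2.42 × 0.222 × 1.75 = 0.94017
(3) 0.426 × 1.39 × 1.45 = 0.85860
Highest is cycle (1) at 1.0228 (>1, arbitrage).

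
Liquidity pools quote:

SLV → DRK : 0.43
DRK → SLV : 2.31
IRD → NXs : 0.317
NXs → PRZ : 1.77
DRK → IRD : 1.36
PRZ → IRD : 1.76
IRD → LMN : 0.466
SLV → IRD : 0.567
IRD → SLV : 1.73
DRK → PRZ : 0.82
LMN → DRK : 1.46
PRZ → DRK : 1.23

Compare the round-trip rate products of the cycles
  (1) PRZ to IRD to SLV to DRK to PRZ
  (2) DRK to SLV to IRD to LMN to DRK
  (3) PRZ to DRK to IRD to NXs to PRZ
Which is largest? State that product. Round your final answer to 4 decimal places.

1.0736

(1) 1.76 × 1.73 × 0.43 × 0.82 = 1.07360
(2) 2.31 × 0.567 × 0.466 × 1.46 = 0.89112
(3) 1.23 × 1.36 × 0.317 × 1.77 = 0.93859
Highest is cycle (1) at 1.0736 (>1, arbitrage).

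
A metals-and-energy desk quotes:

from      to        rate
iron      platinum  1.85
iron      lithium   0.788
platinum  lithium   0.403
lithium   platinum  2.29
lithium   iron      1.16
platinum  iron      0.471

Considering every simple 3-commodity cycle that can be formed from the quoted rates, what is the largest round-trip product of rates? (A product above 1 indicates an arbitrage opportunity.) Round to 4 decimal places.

lithium→iron→platinum→lithium: 1.16 × 1.85 × 0.403 = 0.86484
lithium→platinum→iron→lithium: 2.29 × 0.471 × 0.788 = 0.84993
Maximum is lithium→iron→platinum→lithium at 0.8648; no arbitrage — every cycle loses value.

0.8648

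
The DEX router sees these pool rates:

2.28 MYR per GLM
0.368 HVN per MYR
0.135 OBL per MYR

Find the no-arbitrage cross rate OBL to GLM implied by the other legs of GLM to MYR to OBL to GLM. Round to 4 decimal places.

3.2489

Known legs of the cycle: 2.28 × 0.135 = 0.3078
For no arbitrage the full-cycle product must be 1, so the missing rate is 1 / 0.3078 ≈ 3.248863.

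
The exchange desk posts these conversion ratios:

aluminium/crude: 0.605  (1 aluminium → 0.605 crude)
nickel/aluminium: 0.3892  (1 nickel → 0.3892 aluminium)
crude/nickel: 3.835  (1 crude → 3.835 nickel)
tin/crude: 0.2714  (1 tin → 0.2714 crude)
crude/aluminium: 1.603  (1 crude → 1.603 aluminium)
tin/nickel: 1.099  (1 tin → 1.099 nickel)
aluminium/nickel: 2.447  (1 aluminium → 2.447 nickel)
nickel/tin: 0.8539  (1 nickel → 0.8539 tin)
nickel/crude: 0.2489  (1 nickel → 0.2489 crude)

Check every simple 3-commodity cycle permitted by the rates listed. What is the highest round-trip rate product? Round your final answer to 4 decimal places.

0.9763

crude→aluminium→nickel→crude: 1.603 × 2.447 × 0.2489 = 0.97632
crude→nickel→aluminium→crude: 3.835 × 0.3892 × 0.605 = 0.90301
crude→nickel→tin→crude: 3.835 × 0.8539 × 0.2714 = 0.88876
Maximum is crude→aluminium→nickel→crude at 0.9763; no arbitrage — every cycle loses value.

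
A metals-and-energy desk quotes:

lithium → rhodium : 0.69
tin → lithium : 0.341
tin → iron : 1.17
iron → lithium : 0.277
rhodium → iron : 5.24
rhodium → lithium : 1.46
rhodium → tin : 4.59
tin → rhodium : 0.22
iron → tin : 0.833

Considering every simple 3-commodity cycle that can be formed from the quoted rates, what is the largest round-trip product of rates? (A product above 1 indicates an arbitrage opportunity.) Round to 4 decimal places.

tin→lithium→rhodium→tin: 0.341 × 0.69 × 4.59 = 1.07998
iron→lithium→rhodium→iron: 0.277 × 0.69 × 5.24 = 1.00152
tin→rhodium→iron→tin: 0.22 × 5.24 × 0.833 = 0.96028
Maximum is tin→lithium→rhodium→tin at 1.0800; arbitrage exists.

1.0800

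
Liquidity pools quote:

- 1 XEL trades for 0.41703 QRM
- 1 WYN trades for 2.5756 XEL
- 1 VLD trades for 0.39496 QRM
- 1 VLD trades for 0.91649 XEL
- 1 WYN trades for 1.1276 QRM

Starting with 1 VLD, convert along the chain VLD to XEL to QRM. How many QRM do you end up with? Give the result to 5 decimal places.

1 VLD × 0.91649 = 0.91649 XEL
0.91649 XEL × 0.41703 = 0.3822038247 QRM

0.38220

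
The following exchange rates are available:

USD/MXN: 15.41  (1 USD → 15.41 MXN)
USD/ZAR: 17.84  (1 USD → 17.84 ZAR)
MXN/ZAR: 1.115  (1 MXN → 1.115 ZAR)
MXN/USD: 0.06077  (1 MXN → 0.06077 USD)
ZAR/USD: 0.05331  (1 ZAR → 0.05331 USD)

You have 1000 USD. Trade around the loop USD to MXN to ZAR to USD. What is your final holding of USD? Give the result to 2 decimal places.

915.98

1000 USD × 15.41 = 15410 MXN
15410 MXN × 1.115 = 17182.15 ZAR
17182.15 ZAR × 0.05331 = 915.9804165 USD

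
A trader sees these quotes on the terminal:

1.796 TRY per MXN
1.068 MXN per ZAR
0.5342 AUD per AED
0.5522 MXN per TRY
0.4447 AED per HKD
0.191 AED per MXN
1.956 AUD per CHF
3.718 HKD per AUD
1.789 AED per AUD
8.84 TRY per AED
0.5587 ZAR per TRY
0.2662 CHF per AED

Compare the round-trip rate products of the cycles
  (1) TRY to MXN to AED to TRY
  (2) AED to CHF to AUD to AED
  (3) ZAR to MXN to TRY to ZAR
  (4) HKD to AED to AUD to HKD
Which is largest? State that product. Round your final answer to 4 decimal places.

1.0717

(1) 0.5522 × 0.191 × 8.84 = 0.93236
(2) 0.2662 × 1.956 × 1.789 = 0.93151
(3) 1.068 × 1.796 × 0.5587 = 1.07166
(4) 0.4447 × 0.5342 × 3.718 = 0.88324
Highest is cycle (3) at 1.0717 (>1, arbitrage).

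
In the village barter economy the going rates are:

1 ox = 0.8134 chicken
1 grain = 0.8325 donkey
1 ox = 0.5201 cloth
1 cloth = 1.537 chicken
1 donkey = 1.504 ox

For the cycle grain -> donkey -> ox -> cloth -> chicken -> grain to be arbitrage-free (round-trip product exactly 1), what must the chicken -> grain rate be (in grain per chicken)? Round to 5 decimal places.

0.99910

Known legs of the cycle: 0.8325 × 1.504 × 0.5201 × 1.537 = 1.000904863896
For no arbitrage the full-cycle product must be 1, so the missing rate is 1 / 1.000904863896 ≈ 0.9990960.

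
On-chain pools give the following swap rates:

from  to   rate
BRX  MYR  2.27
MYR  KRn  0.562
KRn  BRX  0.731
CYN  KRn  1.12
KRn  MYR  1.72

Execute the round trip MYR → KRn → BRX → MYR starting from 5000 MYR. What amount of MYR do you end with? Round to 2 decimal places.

4662.83

5000 MYR × 0.562 = 2810 KRn
2810 KRn × 0.731 = 2054.11 BRX
2054.11 BRX × 2.27 = 4662.8297 MYR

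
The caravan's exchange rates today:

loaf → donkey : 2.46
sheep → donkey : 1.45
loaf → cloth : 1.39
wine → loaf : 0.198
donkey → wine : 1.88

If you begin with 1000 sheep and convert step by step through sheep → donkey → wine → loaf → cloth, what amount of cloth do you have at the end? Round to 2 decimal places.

1000 sheep × 1.45 = 1450 donkey
1450 donkey × 1.88 = 2726 wine
2726 wine × 0.198 = 539.748 loaf
539.748 loaf × 1.39 = 750.24972 cloth

750.25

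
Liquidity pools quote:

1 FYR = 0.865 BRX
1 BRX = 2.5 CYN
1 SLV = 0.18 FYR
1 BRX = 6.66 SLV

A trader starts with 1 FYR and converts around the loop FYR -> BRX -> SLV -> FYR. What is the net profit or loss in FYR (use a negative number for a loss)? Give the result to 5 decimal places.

0.03696

1 FYR × 0.865 = 0.865 BRX
0.865 BRX × 6.66 = 5.7609 SLV
5.7609 SLV × 0.18 = 1.036962 FYR
Net change: 1.036962 − 1 = 0.036962 FYR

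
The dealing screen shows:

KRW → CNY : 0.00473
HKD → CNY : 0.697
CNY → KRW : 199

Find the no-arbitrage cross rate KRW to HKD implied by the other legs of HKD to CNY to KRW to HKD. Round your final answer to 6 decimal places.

0.007210

Known legs of the cycle: 0.697 × 199 = 138.703
For no arbitrage the full-cycle product must be 1, so the missing rate is 1 / 138.703 ≈ 0.00720965.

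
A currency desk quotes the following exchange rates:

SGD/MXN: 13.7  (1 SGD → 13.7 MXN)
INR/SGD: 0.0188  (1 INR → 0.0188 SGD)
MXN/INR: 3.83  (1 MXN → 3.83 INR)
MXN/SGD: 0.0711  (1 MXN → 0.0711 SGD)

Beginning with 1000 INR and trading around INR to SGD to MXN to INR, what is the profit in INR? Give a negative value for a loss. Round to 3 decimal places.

1000 INR × 0.0188 = 18.8 SGD
18.8 SGD × 13.7 = 257.56 MXN
257.56 MXN × 3.83 = 986.4548 INR
Net change: 986.4548 − 1000 = -13.5452 INR

-13.545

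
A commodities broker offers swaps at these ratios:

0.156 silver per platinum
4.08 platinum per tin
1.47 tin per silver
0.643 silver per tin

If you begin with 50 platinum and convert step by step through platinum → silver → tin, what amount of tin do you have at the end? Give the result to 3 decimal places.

50 platinum × 0.156 = 7.8 silver
7.8 silver × 1.47 = 11.466 tin

11.466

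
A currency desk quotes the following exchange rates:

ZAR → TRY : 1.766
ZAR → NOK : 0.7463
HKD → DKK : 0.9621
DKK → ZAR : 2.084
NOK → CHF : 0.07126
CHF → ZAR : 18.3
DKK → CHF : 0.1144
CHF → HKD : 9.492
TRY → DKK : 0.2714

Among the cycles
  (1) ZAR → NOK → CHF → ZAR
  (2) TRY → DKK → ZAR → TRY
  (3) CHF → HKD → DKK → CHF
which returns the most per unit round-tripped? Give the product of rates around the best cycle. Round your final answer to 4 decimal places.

1.0447

(1) 0.7463 × 0.07126 × 18.3 = 0.97322
(2) 0.2714 × 2.084 × 1.766 = 0.99885
(3) 9.492 × 0.9621 × 0.1144 = 1.04473
Highest is cycle (3) at 1.0447 (>1, arbitrage).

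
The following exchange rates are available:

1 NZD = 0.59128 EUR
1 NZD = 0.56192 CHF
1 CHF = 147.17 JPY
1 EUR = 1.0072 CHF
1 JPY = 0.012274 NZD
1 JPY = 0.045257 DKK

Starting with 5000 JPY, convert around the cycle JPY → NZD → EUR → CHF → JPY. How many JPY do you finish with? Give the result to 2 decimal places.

5000 JPY × 0.012274 = 61.37 NZD
61.37 NZD × 0.59128 = 36.2868536 EUR
36.2868536 EUR × 1.0072 = 36.54811894592 CHF
36.54811894592 CHF × 147.17 = 5378.7866652710464 JPY

5378.79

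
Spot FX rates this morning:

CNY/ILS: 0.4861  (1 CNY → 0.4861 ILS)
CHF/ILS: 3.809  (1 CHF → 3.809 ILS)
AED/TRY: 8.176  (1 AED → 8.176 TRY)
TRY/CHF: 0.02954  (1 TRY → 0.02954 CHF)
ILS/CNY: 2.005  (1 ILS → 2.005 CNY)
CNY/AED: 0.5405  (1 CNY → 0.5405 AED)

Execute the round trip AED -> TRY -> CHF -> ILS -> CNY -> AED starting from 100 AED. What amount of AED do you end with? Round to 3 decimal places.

99.695

100 AED × 8.176 = 817.6 TRY
817.6 TRY × 0.02954 = 24.151904 CHF
24.151904 CHF × 3.809 = 91.994602336 ILS
91.994602336 ILS × 2.005 = 184.44917768368 CNY
184.44917768368 CNY × 0.5405 = 99.69478053802904 AED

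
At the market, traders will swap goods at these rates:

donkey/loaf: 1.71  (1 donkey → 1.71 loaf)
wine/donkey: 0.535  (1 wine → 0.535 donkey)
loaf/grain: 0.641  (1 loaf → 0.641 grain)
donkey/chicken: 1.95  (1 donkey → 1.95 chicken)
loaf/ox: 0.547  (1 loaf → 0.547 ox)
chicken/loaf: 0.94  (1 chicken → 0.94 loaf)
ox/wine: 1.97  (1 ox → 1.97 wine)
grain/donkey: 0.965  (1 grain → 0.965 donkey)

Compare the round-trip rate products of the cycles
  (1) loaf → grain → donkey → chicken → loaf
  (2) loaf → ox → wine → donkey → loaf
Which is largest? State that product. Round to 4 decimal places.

1.1338

(1) 0.641 × 0.965 × 1.95 × 0.94 = 1.13383
(2) 0.547 × 1.97 × 0.535 × 1.71 = 0.98583
Highest is cycle (1) at 1.1338 (>1, arbitrage).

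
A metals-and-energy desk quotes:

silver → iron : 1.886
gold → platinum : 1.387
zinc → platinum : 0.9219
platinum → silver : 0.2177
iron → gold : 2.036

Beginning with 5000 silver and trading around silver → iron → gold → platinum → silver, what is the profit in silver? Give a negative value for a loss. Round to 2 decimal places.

5000 silver × 1.886 = 9430 iron
9430 iron × 2.036 = 19199.48 gold
19199.48 gold × 1.387 = 26629.67876 platinum
26629.67876 platinum × 0.2177 = 5797.281066052 silver
Net change: 5797.281066052 − 5000 = 797.281066052 silver

797.28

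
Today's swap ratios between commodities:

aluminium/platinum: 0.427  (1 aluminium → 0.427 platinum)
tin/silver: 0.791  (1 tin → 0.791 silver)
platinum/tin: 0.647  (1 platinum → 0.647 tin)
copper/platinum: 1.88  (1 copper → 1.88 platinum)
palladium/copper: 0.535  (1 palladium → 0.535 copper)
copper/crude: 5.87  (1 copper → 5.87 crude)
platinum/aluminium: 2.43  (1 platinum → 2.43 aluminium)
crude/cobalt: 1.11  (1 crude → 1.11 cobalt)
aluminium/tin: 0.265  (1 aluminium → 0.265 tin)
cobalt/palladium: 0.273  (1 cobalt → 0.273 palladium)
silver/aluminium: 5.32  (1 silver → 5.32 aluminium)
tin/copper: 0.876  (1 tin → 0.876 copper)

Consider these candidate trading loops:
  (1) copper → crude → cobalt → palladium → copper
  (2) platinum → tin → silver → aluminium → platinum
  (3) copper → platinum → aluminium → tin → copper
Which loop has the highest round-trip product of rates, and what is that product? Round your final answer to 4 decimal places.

(1) 5.87 × 1.11 × 0.273 × 0.535 = 0.95165
(2) 0.647 × 0.791 × 5.32 × 0.427 = 1.16257
(3) 1.88 × 2.43 × 0.265 × 0.876 = 1.06051
Highest is cycle (2) at 1.1626 (>1, arbitrage).

1.1626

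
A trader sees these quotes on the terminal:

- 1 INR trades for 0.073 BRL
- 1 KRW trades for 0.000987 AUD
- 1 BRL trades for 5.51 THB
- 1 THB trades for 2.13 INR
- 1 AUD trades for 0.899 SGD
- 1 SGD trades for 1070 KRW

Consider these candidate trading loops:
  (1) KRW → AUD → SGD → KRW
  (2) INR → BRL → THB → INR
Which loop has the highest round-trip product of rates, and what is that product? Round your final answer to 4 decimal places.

0.9494

(1) 0.000987 × 0.899 × 1070 = 0.94942
(2) 0.073 × 5.51 × 2.13 = 0.85675
Highest is cycle (1) at 0.9494 (≤1, no arbitrage).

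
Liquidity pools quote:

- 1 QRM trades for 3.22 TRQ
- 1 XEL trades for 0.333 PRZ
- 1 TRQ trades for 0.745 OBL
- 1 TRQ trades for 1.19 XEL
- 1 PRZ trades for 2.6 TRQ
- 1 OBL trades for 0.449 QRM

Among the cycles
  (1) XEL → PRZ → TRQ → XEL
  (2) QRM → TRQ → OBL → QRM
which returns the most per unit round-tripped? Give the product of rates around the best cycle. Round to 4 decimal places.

1.0771

(1) 0.333 × 2.6 × 1.19 = 1.03030
(2) 3.22 × 0.745 × 0.449 = 1.07711
Highest is cycle (2) at 1.0771 (>1, arbitrage).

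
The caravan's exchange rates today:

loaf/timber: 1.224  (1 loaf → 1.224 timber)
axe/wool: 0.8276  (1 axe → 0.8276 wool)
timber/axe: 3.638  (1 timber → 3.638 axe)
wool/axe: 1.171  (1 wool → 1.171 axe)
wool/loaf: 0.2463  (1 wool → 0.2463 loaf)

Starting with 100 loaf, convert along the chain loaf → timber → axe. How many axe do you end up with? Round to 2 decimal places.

445.29

100 loaf × 1.224 = 122.4 timber
122.4 timber × 3.638 = 445.2912 axe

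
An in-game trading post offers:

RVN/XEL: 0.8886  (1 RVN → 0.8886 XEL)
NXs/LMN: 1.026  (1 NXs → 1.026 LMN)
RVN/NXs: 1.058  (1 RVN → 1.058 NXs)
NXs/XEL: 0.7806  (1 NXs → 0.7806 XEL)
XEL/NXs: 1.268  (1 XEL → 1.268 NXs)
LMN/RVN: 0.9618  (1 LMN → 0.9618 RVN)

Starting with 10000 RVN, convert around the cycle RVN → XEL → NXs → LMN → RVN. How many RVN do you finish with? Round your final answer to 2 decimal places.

10000 RVN × 0.8886 = 8886 XEL
8886 XEL × 1.268 = 11267.448 NXs
11267.448 NXs × 1.026 = 11560.401648 LMN
11560.401648 LMN × 0.9618 = 11118.7943050464 RVN

11118.79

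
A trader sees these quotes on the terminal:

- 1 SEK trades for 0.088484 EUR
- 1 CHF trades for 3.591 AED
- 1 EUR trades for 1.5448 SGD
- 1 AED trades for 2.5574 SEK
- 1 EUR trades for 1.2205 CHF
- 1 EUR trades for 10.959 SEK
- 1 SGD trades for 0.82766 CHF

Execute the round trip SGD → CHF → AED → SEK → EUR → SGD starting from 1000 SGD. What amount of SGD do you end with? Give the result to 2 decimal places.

1000 SGD × 0.82766 = 827.66 CHF
827.66 CHF × 3.591 = 2972.12706 AED
2972.12706 AED × 2.5574 = 7600.917743244 SEK
7600.917743244 SEK × 0.088484 = 672.559605593202096 EUR
672.559605593202096 EUR × 1.5448 = 1038.9700787203785979008 SGD

1038.97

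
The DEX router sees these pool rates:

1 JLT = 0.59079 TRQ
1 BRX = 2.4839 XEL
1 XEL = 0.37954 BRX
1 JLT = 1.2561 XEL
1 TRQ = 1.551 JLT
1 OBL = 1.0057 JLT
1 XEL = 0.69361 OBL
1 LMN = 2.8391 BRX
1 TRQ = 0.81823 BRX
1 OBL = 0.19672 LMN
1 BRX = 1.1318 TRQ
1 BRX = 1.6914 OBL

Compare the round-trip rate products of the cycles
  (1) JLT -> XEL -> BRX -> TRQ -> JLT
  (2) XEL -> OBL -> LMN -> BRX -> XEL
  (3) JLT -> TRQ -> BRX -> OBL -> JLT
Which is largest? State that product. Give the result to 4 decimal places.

(1) 1.2561 × 0.37954 × 1.1318 × 1.551 = 0.83688
(2) 0.69361 × 0.19672 × 2.8391 × 2.4839 = 0.96223
(3) 0.59079 × 0.81823 × 1.6914 × 1.0057 = 0.82229
Highest is cycle (2) at 0.9622 (≤1, no arbitrage).

0.9622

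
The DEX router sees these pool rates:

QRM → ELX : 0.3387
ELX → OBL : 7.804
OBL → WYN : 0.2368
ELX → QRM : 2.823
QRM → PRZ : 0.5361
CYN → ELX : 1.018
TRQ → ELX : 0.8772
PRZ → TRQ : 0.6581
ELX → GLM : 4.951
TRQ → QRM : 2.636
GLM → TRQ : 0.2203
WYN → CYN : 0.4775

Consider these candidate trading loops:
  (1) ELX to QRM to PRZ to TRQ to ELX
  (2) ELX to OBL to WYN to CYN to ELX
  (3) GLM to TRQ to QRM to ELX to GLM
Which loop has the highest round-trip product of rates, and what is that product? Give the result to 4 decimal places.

(1) 2.823 × 0.5361 × 0.6581 × 0.8772 = 0.87367
(2) 7.804 × 0.2368 × 0.4775 × 1.018 = 0.89830
(3) 0.2203 × 2.636 × 0.3387 × 4.951 = 0.97380
Highest is cycle (3) at 0.9738 (≤1, no arbitrage).

0.9738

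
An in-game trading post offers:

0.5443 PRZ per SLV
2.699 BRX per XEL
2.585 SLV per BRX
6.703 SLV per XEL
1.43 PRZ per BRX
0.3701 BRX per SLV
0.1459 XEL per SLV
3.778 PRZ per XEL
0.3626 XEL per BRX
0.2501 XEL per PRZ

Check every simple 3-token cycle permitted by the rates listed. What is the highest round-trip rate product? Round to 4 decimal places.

1.0179

SLV→XEL→BRX→SLV: 0.1459 × 2.699 × 2.585 = 1.01793
PRZ→XEL→BRX→PRZ: 0.2501 × 2.699 × 1.43 = 0.96528
PRZ→XEL→SLV→PRZ: 0.2501 × 6.703 × 0.5443 = 0.91248
SLV→BRX→XEL→SLV: 0.3701 × 0.3626 × 6.703 = 0.89953
Maximum is SLV→XEL→BRX→SLV at 1.0179; arbitrage exists.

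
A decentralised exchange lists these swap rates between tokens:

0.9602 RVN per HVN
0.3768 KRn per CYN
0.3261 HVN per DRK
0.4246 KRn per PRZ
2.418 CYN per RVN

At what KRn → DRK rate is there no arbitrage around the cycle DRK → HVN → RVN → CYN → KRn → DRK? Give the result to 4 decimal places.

Known legs of the cycle: 0.3261 × 0.9602 × 2.418 × 0.3768 = 0.285285495032928
For no arbitrage the full-cycle product must be 1, so the missing rate is 1 / 0.285285495032928 ≈ 3.505261.

3.5053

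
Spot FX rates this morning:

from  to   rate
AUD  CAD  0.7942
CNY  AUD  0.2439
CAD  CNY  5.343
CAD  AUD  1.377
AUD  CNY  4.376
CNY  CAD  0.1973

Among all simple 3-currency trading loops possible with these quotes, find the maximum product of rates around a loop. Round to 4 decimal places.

1.1889

CNY→CAD→AUD→CNY: 0.1973 × 1.377 × 4.376 = 1.18888
CNY→AUD→CAD→CNY: 0.2439 × 0.7942 × 5.343 = 1.03497
Maximum is CNY→CAD→AUD→CNY at 1.1889; arbitrage exists.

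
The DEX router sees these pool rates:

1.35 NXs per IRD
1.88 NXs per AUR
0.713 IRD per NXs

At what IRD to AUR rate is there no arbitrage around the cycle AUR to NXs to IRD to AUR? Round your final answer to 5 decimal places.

Known legs of the cycle: 1.88 × 0.713 = 1.34044
For no arbitrage the full-cycle product must be 1, so the missing rate is 1 / 1.34044 ≈ 0.7460237.

0.74602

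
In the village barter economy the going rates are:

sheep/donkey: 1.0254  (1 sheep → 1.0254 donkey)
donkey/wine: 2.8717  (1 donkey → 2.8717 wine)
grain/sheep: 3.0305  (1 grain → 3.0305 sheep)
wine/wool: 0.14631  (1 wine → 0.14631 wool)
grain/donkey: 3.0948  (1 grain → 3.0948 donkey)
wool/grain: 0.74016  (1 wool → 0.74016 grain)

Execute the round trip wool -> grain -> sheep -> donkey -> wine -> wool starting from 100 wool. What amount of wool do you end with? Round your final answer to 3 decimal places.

96.638

100 wool × 0.74016 = 74.016 grain
74.016 grain × 3.0305 = 224.305488 sheep
224.305488 sheep × 1.0254 = 230.0028473952 donkey
230.0028473952 donkey × 2.8717 = 660.49917686479584 wine
660.49917686479584 wine × 0.14631 = 96.6376345670882793504 wool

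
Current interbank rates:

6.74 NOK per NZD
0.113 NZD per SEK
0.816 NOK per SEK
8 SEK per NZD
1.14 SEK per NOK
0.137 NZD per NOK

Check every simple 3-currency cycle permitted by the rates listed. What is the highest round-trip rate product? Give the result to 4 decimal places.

NOK→NZD→SEK→NOK: 0.137 × 8 × 0.816 = 0.89434
NOK→SEK→NZD→NOK: 1.14 × 0.113 × 6.74 = 0.86825
Maximum is NOK→NZD→SEK→NOK at 0.8943; no arbitrage — every cycle loses value.

0.8943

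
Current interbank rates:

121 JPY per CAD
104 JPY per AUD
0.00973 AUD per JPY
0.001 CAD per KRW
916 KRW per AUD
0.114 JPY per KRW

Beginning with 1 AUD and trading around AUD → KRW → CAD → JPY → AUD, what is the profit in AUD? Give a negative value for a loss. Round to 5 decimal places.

1 AUD × 916 = 916 KRW
916 KRW × 0.001 = 0.916 CAD
0.916 CAD × 121 = 110.836 JPY
110.836 JPY × 0.00973 = 1.07843428 AUD
Net change: 1.07843428 − 1 = 0.07843428 AUD

0.07843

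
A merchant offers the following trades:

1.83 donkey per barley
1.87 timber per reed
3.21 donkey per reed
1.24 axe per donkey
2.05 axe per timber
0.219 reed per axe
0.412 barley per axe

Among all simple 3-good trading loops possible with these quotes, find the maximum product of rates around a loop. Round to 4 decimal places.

barley→donkey→axe→barley: 1.83 × 1.24 × 0.412 = 0.93491
donkey→axe→reed→donkey: 1.24 × 0.219 × 3.21 = 0.87171
timber→axe→reed→timber: 2.05 × 0.219 × 1.87 = 0.83954
Maximum is barley→donkey→axe→barley at 0.9349; no arbitrage — every cycle loses value.

0.9349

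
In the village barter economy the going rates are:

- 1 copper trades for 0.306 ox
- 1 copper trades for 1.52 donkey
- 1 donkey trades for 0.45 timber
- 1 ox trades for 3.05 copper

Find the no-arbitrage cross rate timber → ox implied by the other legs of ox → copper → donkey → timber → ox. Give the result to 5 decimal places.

Known legs of the cycle: 3.05 × 1.52 × 0.45 = 2.0862
For no arbitrage the full-cycle product must be 1, so the missing rate is 1 / 2.0862 ≈ 0.4793404.

0.47934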